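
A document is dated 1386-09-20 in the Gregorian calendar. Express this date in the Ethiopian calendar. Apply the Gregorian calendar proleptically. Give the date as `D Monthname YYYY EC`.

15 Meskerem 1379 EC

Julian Day Number of the source date = 2227549.
Converting JDN 2227549 to the Ethiopian calendar gives 15 Meskerem 1379 EC.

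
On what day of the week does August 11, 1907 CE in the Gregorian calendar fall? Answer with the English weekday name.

Sunday

Since JDN mod 7 = 6 (0 = Monday), the day is Sunday.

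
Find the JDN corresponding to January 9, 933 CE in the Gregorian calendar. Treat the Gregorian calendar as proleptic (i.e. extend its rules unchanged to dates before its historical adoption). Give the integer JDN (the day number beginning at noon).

2061840

JDN 2299161 is 15 October 1582 CE (Gregorian); the target day is −237321 days from there, so JDN = 2061840.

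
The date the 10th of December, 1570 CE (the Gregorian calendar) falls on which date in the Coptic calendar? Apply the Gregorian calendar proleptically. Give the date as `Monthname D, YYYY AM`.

Both dates share Julian Day Number 2294834; in the Coptic calendar that is 4 Koiak 1287 AM.

Koiak 4, 1287 AM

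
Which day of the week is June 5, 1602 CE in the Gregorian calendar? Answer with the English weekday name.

JDN 2306334 mod 7 = 2, and JDN 0 was a Monday, so this is a Wednesday.

Wednesday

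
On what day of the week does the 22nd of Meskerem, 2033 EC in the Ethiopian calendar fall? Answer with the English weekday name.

Tuesday

Equivalently 2 October 2040 Gregorian, JDN 2466430.
2466430 ≡ 1 (mod 7); counting from Monday = 0 gives Tuesday.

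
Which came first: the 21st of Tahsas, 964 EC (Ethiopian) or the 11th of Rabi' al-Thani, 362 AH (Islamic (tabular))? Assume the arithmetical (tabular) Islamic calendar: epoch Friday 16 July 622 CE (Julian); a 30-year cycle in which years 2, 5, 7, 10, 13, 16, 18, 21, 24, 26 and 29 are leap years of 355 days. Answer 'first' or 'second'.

The two dates have Julian Day Numbers 2076067 and 2076465 respectively.
Since 2076067 < 2076465, the first date comes first.

first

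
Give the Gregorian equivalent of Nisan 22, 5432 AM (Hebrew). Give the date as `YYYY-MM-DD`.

Both dates share Julian Day Number 2331855; in the Gregorian calendar that is 19 April 1672 CE.

1672-04-19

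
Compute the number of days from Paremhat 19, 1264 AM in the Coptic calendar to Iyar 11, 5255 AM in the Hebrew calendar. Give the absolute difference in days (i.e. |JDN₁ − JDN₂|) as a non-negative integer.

19308

JDN of the first date = 2286539.
JDN of the second date = 2267231.
|2267231 − 2286539| = 19308.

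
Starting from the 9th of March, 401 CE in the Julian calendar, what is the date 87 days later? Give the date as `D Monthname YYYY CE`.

4 June 401 CE

Counting 87 days forward from JDN 1867591 reaches JDN 1867678, which is 4 June 401 CE.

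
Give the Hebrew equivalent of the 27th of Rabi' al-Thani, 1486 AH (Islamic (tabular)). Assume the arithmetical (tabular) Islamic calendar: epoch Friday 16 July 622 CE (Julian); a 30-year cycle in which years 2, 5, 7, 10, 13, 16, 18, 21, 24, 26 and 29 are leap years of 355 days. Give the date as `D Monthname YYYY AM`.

Julian Day Number of the source date = 2474789.
Converting JDN 2474789 to the Hebrew calendar gives 27 Av 5823 AM.

27 Av 5823 AM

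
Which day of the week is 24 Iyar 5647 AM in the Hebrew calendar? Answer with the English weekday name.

Wednesday

This is JDN 2410410 (18 May 1887 Gregorian).
2410410 ≡ 2 (mod 7); counting from Monday = 0 gives Wednesday.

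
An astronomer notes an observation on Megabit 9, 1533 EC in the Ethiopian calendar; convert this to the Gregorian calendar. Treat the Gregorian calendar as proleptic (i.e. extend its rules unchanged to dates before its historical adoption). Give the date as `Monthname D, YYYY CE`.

March 15, 1541 CE

Julian Day Number of the source date = 2283972.
Converting JDN 2283972 to the Gregorian calendar gives 15 March 1541 CE.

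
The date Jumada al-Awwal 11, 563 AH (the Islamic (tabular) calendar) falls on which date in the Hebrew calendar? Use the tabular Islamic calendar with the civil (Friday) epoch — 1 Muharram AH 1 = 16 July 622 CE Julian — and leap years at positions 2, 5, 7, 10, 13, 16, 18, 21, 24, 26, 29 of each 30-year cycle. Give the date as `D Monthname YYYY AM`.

11 Adar 4928 AM

Julian Day Number of the source date = 2147722.
Converting JDN 2147722 to the Hebrew calendar gives 11 Adar 4928 AM.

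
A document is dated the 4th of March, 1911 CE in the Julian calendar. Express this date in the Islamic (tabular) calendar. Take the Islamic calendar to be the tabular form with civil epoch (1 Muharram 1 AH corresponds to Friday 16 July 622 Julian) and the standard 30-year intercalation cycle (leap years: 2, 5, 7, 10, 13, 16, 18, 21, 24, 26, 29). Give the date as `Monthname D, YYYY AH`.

Rabi' al-Awwal 16, 1329 AH

Julian Day Number of the source date = 2419113.
Converting JDN 2419113 to the tabular Islamic calendar gives 16 Rabi' al-Awwal 1329 AH.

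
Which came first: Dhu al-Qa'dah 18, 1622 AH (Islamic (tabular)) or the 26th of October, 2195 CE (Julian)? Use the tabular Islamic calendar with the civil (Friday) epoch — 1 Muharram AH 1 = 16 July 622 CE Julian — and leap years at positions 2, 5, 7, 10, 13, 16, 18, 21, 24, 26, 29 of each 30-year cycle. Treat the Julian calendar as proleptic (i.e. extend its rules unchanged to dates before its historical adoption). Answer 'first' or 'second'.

second

Converting both to JDN: 2523180 vs 2523080; the smaller is the second.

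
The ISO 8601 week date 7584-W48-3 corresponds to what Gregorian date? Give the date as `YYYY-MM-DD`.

ISO week 1 of 7584 is the week containing the first Thursday of 7584.
Week 48, day 3 (Wednesday) lands on 7584-11-28.

7584-11-28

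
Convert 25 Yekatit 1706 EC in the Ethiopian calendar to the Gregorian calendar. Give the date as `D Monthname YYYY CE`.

2 March 1714 CE

Julian Day Number of the source date = 2347146.
Converting JDN 2347146 to the Gregorian calendar gives 2 March 1714 CE.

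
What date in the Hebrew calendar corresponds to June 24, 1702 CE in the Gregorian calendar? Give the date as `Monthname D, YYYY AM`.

Sivan 28, 5462 AM

Both dates share Julian Day Number 2342877; in the Hebrew calendar that is 28 Sivan 5462 AM.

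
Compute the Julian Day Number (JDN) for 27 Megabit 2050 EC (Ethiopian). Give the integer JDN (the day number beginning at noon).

Equivalently 5 April 2058 (Gregorian).
JDN 2299161 is 15 October 1582 CE (Gregorian); the target day is +173663 days from there, so JDN = 2472824.

2472824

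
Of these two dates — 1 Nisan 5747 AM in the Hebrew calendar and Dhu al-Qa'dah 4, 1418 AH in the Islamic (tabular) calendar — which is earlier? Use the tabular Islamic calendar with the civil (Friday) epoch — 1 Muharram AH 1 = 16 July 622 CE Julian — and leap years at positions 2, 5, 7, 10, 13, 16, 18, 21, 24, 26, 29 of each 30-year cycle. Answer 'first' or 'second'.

The two dates have Julian Day Numbers 2446886 and 2450876 respectively.
Since 2446886 < 2450876, the first date comes first.

first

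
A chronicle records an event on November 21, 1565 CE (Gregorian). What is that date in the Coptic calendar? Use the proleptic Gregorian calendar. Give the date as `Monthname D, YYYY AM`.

Julian Day Number of the source date = 2292989.
Converting JDN 2292989 to the Coptic calendar gives 15 Hathor 1282 AM.

Hathor 15, 1282 AM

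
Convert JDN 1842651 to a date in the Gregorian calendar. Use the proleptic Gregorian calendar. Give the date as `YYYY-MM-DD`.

0332-11-27

JDN 2451545 is 1 Jan 2000; 1842651 is −608894 days from there.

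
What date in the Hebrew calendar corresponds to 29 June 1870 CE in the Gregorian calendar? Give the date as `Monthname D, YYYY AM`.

Julian Day Number of the source date = 2404243.
Converting JDN 2404243 to the Hebrew calendar gives 30 Sivan 5630 AM.

Sivan 30, 5630 AM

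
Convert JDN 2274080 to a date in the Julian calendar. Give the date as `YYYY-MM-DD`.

1514-02-03

The proleptic Gregorian equivalent of JDN 2274080 is 13 February 1514.
In the Julian calendar that day is 1514-02-03.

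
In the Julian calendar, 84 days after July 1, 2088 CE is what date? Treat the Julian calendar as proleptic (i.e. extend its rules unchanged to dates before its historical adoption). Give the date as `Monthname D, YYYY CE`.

September 23, 2088 CE

The starting date is JDN 2483882; 2483882 + 84 = 2483966.
JDN 2483966 corresponds to September 23, 2088 CE.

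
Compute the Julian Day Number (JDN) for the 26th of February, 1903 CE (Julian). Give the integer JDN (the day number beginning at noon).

Equivalently 11 March 1903 (Gregorian).
JDN 2451545 is 1 January 2000 CE (Gregorian); the target day is −35360 days from there, so JDN = 2416185.

2416185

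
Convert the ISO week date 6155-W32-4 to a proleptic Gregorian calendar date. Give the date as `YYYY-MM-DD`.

6155-08-07

ISO week 1 of 6155 is the week containing the first Thursday of 6155.
Week 32, day 4 (Thursday) lands on 6155-08-07.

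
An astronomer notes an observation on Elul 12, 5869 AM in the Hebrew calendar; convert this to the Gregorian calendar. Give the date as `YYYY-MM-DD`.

2109-09-08

Julian Day Number of the source date = 2491607.
Converting JDN 2491607 to the Gregorian calendar gives 8 September 2109 CE.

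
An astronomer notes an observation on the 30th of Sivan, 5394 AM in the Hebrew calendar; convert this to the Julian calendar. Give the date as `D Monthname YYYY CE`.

16 June 1634 CE

Julian Day Number of the source date = 2318043.
Converting JDN 2318043 to the Julian calendar gives 16 June 1634 CE.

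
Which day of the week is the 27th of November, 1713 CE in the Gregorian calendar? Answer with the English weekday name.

Monday

Since JDN mod 7 = 0 (0 = Monday), the day is Monday.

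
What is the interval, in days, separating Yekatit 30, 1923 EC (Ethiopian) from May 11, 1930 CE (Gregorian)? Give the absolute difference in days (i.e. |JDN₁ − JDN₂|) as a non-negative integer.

First date → JDN 2426410; second date → JDN 2426108.
The interval is |2426410 − 2426108| = 302 days.

302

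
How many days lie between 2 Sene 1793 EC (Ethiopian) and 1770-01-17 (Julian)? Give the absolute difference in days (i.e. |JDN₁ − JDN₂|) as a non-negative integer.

11453

First date → JDN 2379020; second date → JDN 2367567.
The interval is |2379020 − 2367567| = 11453 days.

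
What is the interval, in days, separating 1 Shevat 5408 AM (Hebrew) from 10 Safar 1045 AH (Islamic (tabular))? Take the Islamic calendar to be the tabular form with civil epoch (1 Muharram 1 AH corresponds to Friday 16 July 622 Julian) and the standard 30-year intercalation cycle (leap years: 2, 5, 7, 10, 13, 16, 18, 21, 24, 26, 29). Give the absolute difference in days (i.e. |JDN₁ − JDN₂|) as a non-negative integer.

JDN of the first date = 2323004.
JDN of the second date = 2318438.
|2318438 − 2323004| = 4566.

4566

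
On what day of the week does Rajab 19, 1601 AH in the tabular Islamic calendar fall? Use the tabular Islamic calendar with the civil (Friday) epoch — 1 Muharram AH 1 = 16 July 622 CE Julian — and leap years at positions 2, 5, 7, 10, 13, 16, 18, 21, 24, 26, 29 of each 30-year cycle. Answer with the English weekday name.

Equivalently 9 June 2175 Gregorian, JDN 2515622.
2515622 ≡ 4 (mod 7); counting from Monday = 0 gives Friday.

Friday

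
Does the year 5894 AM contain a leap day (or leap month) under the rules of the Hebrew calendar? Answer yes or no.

no

Hebrew year 5894 is year 4 of its 19-year Metonic cycle; leap years are at positions 3, 6, 8, 11, 14, 17, 19, so it is a common year (12 months).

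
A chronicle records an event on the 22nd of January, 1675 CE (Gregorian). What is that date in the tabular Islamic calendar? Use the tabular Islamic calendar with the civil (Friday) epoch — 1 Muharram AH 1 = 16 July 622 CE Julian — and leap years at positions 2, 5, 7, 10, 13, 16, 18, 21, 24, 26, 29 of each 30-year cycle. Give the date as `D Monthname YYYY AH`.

25 Shawwal 1085 AH

Both dates share Julian Day Number 2332863; in the tabular Islamic calendar that is 25 Shawwal 1085 AH.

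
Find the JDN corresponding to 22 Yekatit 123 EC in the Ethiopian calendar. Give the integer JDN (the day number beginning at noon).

1768952

In the proleptic Gregorian calendar the same day is 15 February 131.
JDN 2451545 is 1 January 2000 CE (Gregorian); the target day is −682593 days from there, so JDN = 1768952.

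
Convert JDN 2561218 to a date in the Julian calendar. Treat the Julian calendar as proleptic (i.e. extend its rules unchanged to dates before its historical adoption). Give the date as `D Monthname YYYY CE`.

26 March 2300 CE

JDN 2561218 is 11 April 2300 in the Gregorian calendar.
In the Julian calendar that day is 26 March 2300 CE.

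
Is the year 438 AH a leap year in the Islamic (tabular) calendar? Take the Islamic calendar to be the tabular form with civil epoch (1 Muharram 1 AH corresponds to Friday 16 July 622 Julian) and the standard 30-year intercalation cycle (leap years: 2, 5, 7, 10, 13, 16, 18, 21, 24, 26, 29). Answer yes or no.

yes

Year 438 AH is year 18 of its 30-year cycle; leap positions are 2, 5, 7, 10, 13, 16, 18, 21, 24, 26, 29, so it is a leap year (355 days).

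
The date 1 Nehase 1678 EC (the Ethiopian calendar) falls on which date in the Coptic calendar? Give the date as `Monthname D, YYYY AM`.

Julian Day Number of the source date = 2337075.
Converting JDN 2337075 to the Coptic calendar gives 1 Mesori 1402 AM.

Mesori 1, 1402 AM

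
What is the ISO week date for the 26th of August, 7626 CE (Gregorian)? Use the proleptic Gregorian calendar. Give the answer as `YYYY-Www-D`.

The weekday is Wednesday (ISO weekday 3).
That Wednesday belongs to ISO week 35 of ISO year 7626.

7626-W35-3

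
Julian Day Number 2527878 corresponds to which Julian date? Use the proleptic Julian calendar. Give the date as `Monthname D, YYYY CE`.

The Gregorian equivalent of JDN 2527878 is 29 December 2208.
In the Julian calendar that day is December 14, 2208 CE.

December 14, 2208 CE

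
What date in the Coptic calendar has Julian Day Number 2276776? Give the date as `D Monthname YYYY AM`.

JDN 2276776 is 2 July 1521 in the proleptic Gregorian calendar.
In the Coptic calendar that day is 28 Paoni 1237 AM.

28 Paoni 1237 AM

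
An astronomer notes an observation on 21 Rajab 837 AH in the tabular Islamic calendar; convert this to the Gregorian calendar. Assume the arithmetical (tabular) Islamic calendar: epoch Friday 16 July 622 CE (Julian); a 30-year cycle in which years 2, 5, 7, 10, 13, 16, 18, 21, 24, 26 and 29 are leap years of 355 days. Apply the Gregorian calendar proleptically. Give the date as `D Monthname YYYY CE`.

Julian Day Number of the source date = 2244888.
Converting JDN 2244888 to the Gregorian calendar gives 12 March 1434 CE.

12 March 1434 CE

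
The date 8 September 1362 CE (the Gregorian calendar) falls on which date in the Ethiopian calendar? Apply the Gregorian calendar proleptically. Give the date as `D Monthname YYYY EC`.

Julian Day Number of the source date = 2218771.
Converting JDN 2218771 to the Ethiopian calendar gives 3 Meskerem 1355 EC.

3 Meskerem 1355 EC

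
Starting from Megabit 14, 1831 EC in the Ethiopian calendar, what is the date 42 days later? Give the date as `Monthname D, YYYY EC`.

The starting date is JDN 2392821; 2392821 + 42 = 2392863.
JDN 2392863 corresponds to Miyazya 26, 1831 EC.

Miyazya 26, 1831 EC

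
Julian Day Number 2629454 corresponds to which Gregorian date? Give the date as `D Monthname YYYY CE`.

JDN 2451545 is 1 Jan 2000; 2629454 is +177909 days from there.

5 February 2487 CE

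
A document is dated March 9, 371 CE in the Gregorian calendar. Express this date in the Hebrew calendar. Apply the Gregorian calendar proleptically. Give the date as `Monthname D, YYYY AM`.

Adar II 5, 4131 AM

Both dates share Julian Day Number 1856632; in the Hebrew calendar that is 5 Adar II 4131 AM.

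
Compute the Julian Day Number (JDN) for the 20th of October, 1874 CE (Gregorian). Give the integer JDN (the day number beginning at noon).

JDN 2451545 is 1 January 2000 CE (Gregorian); the target day is −45728 days from there, so JDN = 2405817.

2405817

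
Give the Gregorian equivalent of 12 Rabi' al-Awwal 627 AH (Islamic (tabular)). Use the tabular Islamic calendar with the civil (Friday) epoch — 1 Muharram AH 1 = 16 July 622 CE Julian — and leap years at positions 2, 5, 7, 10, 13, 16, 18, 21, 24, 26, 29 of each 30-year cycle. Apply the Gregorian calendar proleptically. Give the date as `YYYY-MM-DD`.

Both dates share Julian Day Number 2170344; in the Gregorian calendar that is 5 February 1230 CE.

1230-02-05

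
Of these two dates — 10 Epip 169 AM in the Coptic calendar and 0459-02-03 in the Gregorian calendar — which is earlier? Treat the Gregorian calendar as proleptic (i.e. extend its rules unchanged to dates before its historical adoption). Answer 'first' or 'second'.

First date → JDN 1886701; second date → JDN 1888740.
JDN 1886701 < JDN 1888740, so the first date is earlier.

first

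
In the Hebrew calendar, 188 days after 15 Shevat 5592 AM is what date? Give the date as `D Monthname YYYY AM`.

Counting 188 days forward from JDN 2390200 reaches JDN 2390388, which is 25 Tammuz 5592 AM.

25 Tammuz 5592 AM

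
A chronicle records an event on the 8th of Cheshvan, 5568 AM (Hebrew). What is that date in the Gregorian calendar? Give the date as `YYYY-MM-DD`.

Julian Day Number of the source date = 2381365.
Converting JDN 2381365 to the Gregorian calendar gives 9 November 1807 CE.

1807-11-09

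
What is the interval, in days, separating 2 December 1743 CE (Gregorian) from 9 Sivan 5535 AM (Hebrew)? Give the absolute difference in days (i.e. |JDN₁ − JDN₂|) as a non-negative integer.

JDN of the first date = 2358013.
JDN of the second date = 2369523.
|2369523 − 2358013| = 11510.

11510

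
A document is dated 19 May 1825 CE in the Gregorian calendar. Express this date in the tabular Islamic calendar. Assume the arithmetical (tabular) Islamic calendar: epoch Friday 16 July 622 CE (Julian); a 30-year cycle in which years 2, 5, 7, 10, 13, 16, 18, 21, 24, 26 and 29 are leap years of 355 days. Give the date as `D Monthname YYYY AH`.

Julian Day Number of the source date = 2387766.
Converting JDN 2387766 to the tabular Islamic calendar gives 1 Shawwal 1240 AH.

1 Shawwal 1240 AH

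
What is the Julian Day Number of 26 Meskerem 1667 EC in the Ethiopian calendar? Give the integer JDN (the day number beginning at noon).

2332752

Equivalently 3 October 1674 (Gregorian).
JDN 2400001 is 17 November 1858 CE (Gregorian), MJD 0; the target day is −67249 days from there, so JDN = 2332752.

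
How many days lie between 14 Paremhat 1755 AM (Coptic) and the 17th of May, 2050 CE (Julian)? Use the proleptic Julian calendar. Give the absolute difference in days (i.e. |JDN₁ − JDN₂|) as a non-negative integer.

JDN of the first date = 2465871.
JDN of the second date = 2469957.
|2469957 − 2465871| = 4086.

4086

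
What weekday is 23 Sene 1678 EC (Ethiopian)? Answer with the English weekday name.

Thursday

This is JDN 2337037 (27 June 1686 Gregorian).
Since JDN mod 7 = 3 (0 = Monday), the day is Thursday.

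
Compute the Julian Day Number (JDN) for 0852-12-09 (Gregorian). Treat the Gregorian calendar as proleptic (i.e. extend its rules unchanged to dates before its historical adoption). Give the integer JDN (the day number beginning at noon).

JDN 2451545 is 1 January 2000 CE (Gregorian); the target day is −418955 days from there, so JDN = 2032590.

2032590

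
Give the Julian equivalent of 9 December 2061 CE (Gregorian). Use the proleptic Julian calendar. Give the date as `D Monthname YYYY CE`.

26 November 2061 CE

At this point the Julian calendar is 13 days behind the Gregorian.
9 December 2061 Gregorian − 13 days → 26 November 2061 Julian.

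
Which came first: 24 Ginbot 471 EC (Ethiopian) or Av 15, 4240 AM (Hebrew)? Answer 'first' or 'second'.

Converting both to JDN: 1896151 vs 1896596; the smaller is the first.

first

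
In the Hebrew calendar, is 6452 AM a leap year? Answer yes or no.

yes

Hebrew year 6452 is year 11 of its 19-year Metonic cycle; leap years are at positions 3, 6, 8, 11, 14, 17, 19, so it is a leap year (13 months).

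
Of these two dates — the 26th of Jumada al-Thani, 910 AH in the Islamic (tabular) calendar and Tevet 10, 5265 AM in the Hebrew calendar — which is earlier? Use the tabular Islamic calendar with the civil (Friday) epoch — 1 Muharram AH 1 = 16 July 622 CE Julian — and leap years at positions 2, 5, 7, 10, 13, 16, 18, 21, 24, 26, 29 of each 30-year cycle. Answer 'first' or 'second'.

The two dates have Julian Day Numbers 2270732 and 2270745 respectively.
Since 2270732 < 2270745, the first date comes first.

first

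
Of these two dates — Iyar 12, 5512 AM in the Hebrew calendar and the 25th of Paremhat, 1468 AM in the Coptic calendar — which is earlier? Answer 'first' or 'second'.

The two dates have Julian Day Numbers 2361081 and 2361056 respectively.
Since 2361056 < 2361081, the second date comes first.

second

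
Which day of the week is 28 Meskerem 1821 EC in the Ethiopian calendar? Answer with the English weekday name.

In the Gregorian calendar this is 7 October 1828 (JDN 2389003).
2389003 ≡ 1 (mod 7); counting from Monday = 0 gives Tuesday.

Tuesday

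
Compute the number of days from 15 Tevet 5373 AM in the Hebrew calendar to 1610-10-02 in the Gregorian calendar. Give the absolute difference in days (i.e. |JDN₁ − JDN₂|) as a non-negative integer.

JDN of the first date = 2310204.
JDN of the second date = 2309375.
|2309375 − 2310204| = 829.

829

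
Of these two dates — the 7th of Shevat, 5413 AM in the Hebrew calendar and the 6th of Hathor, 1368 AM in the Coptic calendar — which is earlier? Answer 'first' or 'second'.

second

Converting both to JDN: 2324811 vs 2324392; the smaller is the second.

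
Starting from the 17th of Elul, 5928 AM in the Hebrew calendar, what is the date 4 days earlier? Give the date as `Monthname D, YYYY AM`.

Elul 13, 5928 AM

The starting date is JDN 2513169; 2513169 − 4 = 2513165.
JDN 2513165 corresponds to Elul 13, 5928 AM.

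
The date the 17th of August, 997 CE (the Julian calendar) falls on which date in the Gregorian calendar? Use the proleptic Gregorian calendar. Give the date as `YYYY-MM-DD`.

The Julian–Gregorian offset here is 5 days (Julian trailing).
17 August 997 Julian + 5 days → 22 August 997 Gregorian.

0997-08-22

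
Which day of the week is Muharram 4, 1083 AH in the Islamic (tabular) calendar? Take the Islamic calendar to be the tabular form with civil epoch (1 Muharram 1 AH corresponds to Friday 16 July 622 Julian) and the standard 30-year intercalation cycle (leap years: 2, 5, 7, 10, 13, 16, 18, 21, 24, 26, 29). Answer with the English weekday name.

In the Gregorian calendar this is 2 May 1672 (JDN 2331868).
2331868 ≡ 0 (mod 7); counting from Monday = 0 gives Monday.

Monday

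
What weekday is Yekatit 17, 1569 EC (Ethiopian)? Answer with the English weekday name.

Equivalently 21 February 1577 Gregorian, JDN 2297099.
2297099 ≡ 0 (mod 7); counting from Monday = 0 gives Monday.

Monday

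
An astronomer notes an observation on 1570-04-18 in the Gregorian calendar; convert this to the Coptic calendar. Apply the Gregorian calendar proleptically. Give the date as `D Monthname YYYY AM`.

13 Parmouti 1286 AM

Both dates share Julian Day Number 2294598; in the Coptic calendar that is 13 Parmouti 1286 AM.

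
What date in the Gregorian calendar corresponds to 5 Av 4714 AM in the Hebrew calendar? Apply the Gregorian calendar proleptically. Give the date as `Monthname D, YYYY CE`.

July 14, 954 CE

Julian Day Number of the source date = 2069696.
Converting JDN 2069696 to the Gregorian calendar gives 14 July 954 CE.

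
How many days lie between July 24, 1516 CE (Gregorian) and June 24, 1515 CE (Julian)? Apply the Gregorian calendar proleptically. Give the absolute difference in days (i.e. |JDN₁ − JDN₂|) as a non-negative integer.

First date → JDN 2274972; second date → JDN 2274586.
The interval is |2274972 − 2274586| = 386 days.

386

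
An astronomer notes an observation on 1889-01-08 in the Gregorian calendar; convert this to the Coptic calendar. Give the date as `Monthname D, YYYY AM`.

Both dates share Julian Day Number 2411011; in the Coptic calendar that is 1 Tobi 1605 AM.

Tobi 1, 1605 AM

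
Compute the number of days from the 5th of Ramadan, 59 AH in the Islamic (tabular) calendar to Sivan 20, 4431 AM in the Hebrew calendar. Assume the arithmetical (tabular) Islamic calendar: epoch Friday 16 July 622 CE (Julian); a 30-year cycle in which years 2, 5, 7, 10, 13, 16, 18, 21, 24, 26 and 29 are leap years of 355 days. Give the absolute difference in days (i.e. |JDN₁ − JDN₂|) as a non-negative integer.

2938

JDN of the first date = 1969233.
JDN of the second date = 1966295.
|1966295 − 1969233| = 2938.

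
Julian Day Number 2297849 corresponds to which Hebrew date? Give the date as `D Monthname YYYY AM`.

JDN 2297849 is 13 March 1579 in the proleptic Gregorian calendar.
In the Hebrew calendar that day is 5 Adar II 5339 AM.

5 Adar II 5339 AM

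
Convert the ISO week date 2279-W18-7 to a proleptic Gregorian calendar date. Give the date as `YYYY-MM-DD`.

2279-05-04

ISO week 1 of 2279 is the week containing the first Thursday of 2279.
Week 18, day 7 (Sunday) lands on 2279-05-04.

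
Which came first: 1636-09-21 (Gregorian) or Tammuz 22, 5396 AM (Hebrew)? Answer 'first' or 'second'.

First date → JDN 2318861; second date → JDN 2318803.
JDN 2318803 < JDN 2318861, so the second date is earlier.

second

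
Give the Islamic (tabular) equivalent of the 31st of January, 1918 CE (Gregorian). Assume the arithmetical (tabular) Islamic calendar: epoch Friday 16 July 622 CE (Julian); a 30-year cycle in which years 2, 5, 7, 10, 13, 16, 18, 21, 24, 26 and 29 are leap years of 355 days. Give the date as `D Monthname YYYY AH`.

18 Rabi' al-Thani 1336 AH

Julian Day Number of the source date = 2421625.
Converting JDN 2421625 to the tabular Islamic calendar gives 18 Rabi' al-Thani 1336 AH.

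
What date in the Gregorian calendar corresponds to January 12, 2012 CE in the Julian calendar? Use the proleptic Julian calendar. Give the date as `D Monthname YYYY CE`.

25 January 2012 CE

The Julian–Gregorian offset here is 13 days (Julian trailing).
12 January 2012 Julian + 13 days → 25 January 2012 Gregorian.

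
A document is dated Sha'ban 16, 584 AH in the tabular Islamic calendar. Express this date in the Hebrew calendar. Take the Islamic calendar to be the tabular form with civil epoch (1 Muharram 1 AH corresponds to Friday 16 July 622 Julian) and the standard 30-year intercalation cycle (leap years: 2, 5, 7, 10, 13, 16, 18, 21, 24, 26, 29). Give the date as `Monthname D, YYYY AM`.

Tishrei 17, 4949 AM

The source date corresponds to 17 October 1188 in the proleptic Gregorian calendar (JDN 2155258).
That day falls on 17 Tishrei 4949 AM in the Hebrew calendar.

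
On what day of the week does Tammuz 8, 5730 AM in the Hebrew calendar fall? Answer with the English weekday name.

Sunday

Equivalently 12 July 1970 Gregorian, JDN 2440780.
JDN 2440780 mod 7 = 6, and JDN 0 was a Monday, so this is a Sunday.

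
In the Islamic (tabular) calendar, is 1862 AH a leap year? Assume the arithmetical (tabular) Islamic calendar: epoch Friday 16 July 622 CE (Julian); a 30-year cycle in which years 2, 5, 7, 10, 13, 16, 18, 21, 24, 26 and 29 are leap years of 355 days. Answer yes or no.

Year 1862 AH is year 2 of its 30-year cycle; leap positions are 2, 5, 7, 10, 13, 16, 18, 21, 24, 26, 29, so it is a leap year (355 days).

yes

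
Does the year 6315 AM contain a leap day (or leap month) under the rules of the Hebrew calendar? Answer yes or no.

Hebrew year 6315 is year 7 of its 19-year Metonic cycle; leap years are at positions 3, 6, 8, 11, 14, 17, 19, so it is a common year (12 months).

no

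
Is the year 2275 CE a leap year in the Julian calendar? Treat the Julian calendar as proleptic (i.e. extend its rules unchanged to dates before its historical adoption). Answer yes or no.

2275 mod 4 = 3, so it is a common year in the Julian calendar.

no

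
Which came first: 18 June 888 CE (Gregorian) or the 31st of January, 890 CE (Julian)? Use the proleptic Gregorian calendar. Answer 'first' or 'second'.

first

First date → JDN 2045565; second date → JDN 2046161.
JDN 2045565 < JDN 2046161, so the first date is earlier.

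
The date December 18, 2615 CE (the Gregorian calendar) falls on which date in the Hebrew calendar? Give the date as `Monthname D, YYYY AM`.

Tevet 6, 6376 AM

Julian Day Number of the source date = 2676520.
Converting JDN 2676520 to the Hebrew calendar gives 6 Tevet 6376 AM.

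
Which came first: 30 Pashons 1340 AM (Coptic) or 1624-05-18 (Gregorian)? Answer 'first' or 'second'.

The two dates have Julian Day Numbers 2314369 and 2314352 respectively.
Since 2314352 < 2314369, the second date comes first.

second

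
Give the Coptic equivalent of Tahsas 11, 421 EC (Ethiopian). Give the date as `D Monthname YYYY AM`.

Both dates share Julian Day Number 1877726; in the Coptic calendar that is 11 Koiak 145 AM.

11 Koiak 145 AM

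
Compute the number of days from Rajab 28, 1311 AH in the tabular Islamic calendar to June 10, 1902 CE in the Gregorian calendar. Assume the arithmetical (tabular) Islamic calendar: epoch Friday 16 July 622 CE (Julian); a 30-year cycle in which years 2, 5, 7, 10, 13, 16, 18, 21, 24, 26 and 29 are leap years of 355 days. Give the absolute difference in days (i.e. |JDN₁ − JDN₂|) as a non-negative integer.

JDN of the first date = 2412864.
JDN of the second date = 2415911.
|2415911 − 2412864| = 3047.

3047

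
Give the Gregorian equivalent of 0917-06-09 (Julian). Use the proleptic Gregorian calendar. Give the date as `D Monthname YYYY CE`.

For dates in this range the Gregorian date is 5 days ahead of the Julian.
9 June 917 Julian + 5 days → 14 June 917 Gregorian.

14 June 917 CE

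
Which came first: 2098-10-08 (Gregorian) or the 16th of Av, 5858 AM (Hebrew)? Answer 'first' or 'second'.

First date → JDN 2487620; second date → JDN 2487565.
JDN 2487565 < JDN 2487620, so the second date is earlier.

second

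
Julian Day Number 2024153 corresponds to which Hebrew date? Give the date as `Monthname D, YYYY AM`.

Cheshvan 29, 4590 AM

The proleptic Gregorian equivalent of JDN 2024153 is 3 November 829.
In the Hebrew calendar that day is Cheshvan 29, 4590 AM.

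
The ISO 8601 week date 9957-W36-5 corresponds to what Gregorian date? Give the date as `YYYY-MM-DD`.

9957-09-06

ISO week 1 of 9957 is the week containing the first Thursday of 9957.
Week 36, day 5 (Friday) lands on 9957-09-06.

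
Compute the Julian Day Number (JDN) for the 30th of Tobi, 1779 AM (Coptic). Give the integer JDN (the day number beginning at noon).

2474593

In the Gregorian calendar the same day is 7 February 2063.
JDN 2299161 is 15 October 1582 CE (Gregorian); the target day is +175432 days from there, so JDN = 2474593.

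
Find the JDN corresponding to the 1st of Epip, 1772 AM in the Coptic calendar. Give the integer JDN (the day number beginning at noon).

2472188

In the Gregorian calendar the same day is 8 July 2056.
JDN 2299161 is 15 October 1582 CE (Gregorian); the target day is +173027 days from there, so JDN = 2472188.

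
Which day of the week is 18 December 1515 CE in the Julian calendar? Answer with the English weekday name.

Tuesday

Equivalently 28 December 1515 Gregorian, JDN 2274763.
JDN 2274763 mod 7 = 1, and JDN 0 was a Monday, so this is a Tuesday.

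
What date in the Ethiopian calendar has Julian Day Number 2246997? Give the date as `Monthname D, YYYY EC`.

The proleptic Gregorian equivalent of JDN 2246997 is 20 December 1439.
In the Ethiopian calendar that day is Tahsas 14, 1432 EC.

Tahsas 14, 1432 EC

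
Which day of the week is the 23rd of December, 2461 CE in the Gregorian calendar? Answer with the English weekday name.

Since JDN mod 7 = 4 (0 = Monday), the day is Friday.

Friday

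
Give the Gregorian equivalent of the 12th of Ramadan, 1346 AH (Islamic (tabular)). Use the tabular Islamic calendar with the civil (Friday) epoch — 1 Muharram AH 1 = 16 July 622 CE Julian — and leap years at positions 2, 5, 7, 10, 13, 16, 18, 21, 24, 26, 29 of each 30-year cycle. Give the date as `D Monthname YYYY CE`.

Both dates share Julian Day Number 2425310; in the Gregorian calendar that is 4 March 1928 CE.

4 March 1928 CE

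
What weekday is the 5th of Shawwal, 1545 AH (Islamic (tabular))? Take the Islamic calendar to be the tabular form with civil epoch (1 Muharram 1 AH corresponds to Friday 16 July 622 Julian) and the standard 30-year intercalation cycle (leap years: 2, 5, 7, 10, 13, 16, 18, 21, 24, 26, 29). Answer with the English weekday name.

Wednesday

Equivalently 23 April 2121 Gregorian, JDN 2495852.
JDN 2495852 mod 7 = 2, and JDN 0 was a Monday, so this is a Wednesday.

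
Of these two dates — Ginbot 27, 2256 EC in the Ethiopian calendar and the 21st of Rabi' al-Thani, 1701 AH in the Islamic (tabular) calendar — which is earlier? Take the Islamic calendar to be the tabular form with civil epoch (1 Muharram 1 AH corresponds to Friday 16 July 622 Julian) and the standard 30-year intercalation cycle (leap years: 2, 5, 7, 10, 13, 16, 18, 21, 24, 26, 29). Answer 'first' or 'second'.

The two dates have Julian Day Numbers 2548126 and 2550972 respectively.
Since 2548126 < 2550972, the first date comes first.

first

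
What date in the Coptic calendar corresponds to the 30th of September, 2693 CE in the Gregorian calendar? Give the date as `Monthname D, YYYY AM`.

Julian Day Number of the source date = 2704931.
Converting JDN 2704931 to the Coptic calendar gives 15 Thout 2410 AM.

Thout 15, 2410 AM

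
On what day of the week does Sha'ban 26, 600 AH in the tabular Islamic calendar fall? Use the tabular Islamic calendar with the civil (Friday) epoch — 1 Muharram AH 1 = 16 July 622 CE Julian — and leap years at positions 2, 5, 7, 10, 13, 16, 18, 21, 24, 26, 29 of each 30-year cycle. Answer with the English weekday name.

In the proleptic Gregorian calendar this is 6 May 1204 (JDN 2160938).
Since JDN mod 7 = 3 (0 = Monday), the day is Thursday.

Thursday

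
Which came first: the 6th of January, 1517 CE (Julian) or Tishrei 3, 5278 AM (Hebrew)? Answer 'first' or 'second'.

The two dates have Julian Day Numbers 2275148 and 2275404 respectively.
Since 2275148 < 2275404, the first date comes first.

first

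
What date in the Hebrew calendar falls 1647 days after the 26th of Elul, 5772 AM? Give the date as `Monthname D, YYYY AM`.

Counting 1647 days forward from JDN 2456184 reaches JDN 2457831, which is Adar 20, 5777 AM.

Adar 20, 5777 AM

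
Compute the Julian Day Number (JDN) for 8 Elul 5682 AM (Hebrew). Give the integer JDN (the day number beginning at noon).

Equivalently 1 September 1922 (Gregorian).
JDN 2451545 is 1 January 2000 CE (Gregorian); the target day is −28246 days from there, so JDN = 2423299.

2423299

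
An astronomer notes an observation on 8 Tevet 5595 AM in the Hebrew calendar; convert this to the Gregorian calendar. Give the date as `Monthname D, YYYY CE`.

January 9, 1835 CE

Both dates share Julian Day Number 2391288; in the Gregorian calendar that is 9 January 1835 CE.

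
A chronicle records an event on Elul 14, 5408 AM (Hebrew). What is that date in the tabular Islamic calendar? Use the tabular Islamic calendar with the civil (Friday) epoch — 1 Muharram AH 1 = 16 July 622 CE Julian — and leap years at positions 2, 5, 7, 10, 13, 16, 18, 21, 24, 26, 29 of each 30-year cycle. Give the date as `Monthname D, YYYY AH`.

Sha'ban 12, 1058 AH

Both dates share Julian Day Number 2323224; in the tabular Islamic calendar that is 12 Sha'ban 1058 AH.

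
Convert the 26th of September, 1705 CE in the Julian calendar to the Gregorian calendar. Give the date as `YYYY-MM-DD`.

At this point the Julian calendar is 11 days behind the Gregorian.
26 September 1705 Julian + 11 days → 7 October 1705 Gregorian.

1705-10-07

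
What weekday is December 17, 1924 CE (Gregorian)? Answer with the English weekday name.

JDN 2424137 mod 7 = 2, and JDN 0 was a Monday, so this is a Wednesday.

Wednesday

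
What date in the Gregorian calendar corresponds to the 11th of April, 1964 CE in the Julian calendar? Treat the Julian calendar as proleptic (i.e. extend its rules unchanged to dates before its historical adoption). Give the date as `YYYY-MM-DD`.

1964-04-24

The Julian–Gregorian offset here is 13 days (Julian trailing).
11 April 1964 Julian + 13 days → 24 April 1964 Gregorian.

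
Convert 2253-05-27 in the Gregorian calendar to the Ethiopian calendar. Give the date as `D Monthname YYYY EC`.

Julian Day Number of the source date = 2544098.
Converting JDN 2544098 to the Ethiopian calendar gives 17 Ginbot 2245 EC.

17 Ginbot 2245 EC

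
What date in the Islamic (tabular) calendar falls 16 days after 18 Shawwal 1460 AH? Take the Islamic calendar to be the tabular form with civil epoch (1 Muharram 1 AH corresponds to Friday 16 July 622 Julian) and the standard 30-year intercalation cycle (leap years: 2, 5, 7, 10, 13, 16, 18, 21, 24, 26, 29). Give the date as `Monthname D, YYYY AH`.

The starting date is JDN 2465744; 2465744 + 16 = 2465760.
JDN 2465760 corresponds to Dhu al-Qa'dah 5, 1460 AH.

Dhu al-Qa'dah 5, 1460 AH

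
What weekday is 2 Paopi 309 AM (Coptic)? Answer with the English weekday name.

Equivalently 1 October 592 Gregorian, JDN 1937558.
Since JDN mod 7 = 0 (0 = Monday), the day is Monday.

Monday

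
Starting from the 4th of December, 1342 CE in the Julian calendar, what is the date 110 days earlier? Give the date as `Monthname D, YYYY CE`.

August 16, 1342 CE

The starting date is JDN 2211561; 2211561 − 110 = 2211451.
JDN 2211451 corresponds to August 16, 1342 CE.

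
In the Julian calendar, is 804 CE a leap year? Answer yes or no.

804 mod 4 = 0, so it is a leap year in the Julian calendar.

yes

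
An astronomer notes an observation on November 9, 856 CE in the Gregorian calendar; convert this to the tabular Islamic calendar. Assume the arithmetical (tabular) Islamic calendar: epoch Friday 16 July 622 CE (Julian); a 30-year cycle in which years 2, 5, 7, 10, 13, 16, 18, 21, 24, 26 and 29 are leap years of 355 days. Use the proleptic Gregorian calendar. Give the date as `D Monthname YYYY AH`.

Julian Day Number of the source date = 2034021.
Converting JDN 2034021 to the tabular Islamic calendar gives 3 Rajab 242 AH.

3 Rajab 242 AH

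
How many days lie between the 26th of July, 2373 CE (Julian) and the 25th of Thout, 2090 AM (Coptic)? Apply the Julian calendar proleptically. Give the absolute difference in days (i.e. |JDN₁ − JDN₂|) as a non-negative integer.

First date → JDN 2588003; second date → JDN 2588061.
The interval is |2588003 − 2588061| = 58 days.

58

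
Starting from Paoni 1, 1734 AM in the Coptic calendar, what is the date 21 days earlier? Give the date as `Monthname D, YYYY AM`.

Counting 21 days back from JDN 2458278 reaches JDN 2458257, which is Pashons 10, 1734 AM.

Pashons 10, 1734 AM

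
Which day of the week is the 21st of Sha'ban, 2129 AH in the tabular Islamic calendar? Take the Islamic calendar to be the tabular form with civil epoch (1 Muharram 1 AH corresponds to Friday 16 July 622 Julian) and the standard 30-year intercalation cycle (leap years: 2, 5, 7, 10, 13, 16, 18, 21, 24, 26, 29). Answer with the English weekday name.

This is JDN 2702759 (20 October 2687 Gregorian).
2702759 ≡ 3 (mod 7); counting from Monday = 0 gives Thursday.

Thursday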